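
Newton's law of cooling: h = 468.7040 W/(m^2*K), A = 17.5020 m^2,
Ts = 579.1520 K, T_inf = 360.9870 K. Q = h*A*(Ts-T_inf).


dT = 218.1650 K
Q = 468.7040 * 17.5020 * 218.1650 = 1789663.6524 W

1789663.6524 W


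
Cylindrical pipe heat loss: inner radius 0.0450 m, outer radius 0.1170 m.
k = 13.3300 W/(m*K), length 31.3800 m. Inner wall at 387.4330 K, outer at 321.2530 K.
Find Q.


dT = 66.1800 K
ln(ro/ri) = 0.9555
Q = 2*pi*13.3300*31.3800*66.1800 / 0.9555 = 182034.5508 W

182034.5508 W


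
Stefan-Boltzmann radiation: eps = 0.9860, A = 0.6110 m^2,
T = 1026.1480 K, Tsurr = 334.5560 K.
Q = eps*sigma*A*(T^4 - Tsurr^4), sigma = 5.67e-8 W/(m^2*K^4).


T^4 = 1.1088e+12
Tsurr^4 = 1.2528e+10
Q = 0.9860 * 5.67e-8 * 0.6110 * 1.0962e+12 = 37446.0682 W

37446.0682 W


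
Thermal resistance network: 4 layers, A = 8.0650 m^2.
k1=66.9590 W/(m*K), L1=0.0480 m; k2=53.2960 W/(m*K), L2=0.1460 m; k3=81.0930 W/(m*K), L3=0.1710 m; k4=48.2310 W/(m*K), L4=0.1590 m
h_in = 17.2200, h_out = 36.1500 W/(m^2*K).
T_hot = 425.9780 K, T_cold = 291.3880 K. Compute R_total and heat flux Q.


R_conv_in = 1/(17.2200*8.0650) = 0.0072
R_1 = 0.0480/(66.9590*8.0650) = 8.8885e-05
R_2 = 0.1460/(53.2960*8.0650) = 0.0003
R_3 = 0.1710/(81.0930*8.0650) = 0.0003
R_4 = 0.1590/(48.2310*8.0650) = 0.0004
R_conv_out = 1/(36.1500*8.0650) = 0.0034
R_total = 0.0117 K/W
Q = 134.5900 / 0.0117 = 11474.7654 W

R_total = 0.0117 K/W, Q = 11474.7654 W


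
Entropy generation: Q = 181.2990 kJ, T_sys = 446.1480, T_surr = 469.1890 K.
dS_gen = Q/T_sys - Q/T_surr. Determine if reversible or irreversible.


dS_sys = 181.2990/446.1480 = 0.4064 kJ/K
dS_surr = -181.2990/469.1890 = -0.3864 kJ/K
dS_gen = 0.4064 - 0.3864 = 0.0200 kJ/K (irreversible)

dS_gen = 0.0200 kJ/K, irreversible


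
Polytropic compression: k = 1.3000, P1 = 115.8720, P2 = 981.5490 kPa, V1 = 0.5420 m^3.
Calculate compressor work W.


(k-1)/k = 0.2308
(P2/P1)^exp = 1.6373
W = 4.3333 * 115.8720 * 0.5420 * (1.6373 - 1) = 173.4483 kJ

173.4483 kJ


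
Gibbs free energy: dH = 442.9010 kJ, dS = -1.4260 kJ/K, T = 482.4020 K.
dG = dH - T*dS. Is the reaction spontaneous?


T*dS = 482.4020 * -1.4260 = -687.9053 kJ
dG = 442.9010 + 687.9053 = 1130.8063 kJ (non-spontaneous)

dG = 1130.8063 kJ, non-spontaneous


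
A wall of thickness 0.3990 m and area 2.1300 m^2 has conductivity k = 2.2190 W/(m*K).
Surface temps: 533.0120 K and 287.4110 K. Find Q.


dT = 245.6010 K
Q = 2.2190 * 2.1300 * 245.6010 / 0.3990 = 2909.3377 W

2909.3377 W


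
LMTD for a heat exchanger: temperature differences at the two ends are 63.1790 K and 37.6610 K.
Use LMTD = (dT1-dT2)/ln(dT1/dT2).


dT1/dT2 = 1.6776
ln(dT1/dT2) = 0.5173
LMTD = 25.5180 / 0.5173 = 49.3247 K

49.3247 K


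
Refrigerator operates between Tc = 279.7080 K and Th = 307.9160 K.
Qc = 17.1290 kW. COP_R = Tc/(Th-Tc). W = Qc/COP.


COP = 279.7080 / 28.2080 = 9.9159
W = 17.1290 / 9.9159 = 1.7274 kW

COP = 9.9159, W = 1.7274 kW


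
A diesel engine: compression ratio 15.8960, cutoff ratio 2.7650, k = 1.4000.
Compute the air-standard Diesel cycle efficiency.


r^(k-1) = 3.0235
rc^k = 4.1531
eta = 0.5780 = 57.7963%

57.7963%


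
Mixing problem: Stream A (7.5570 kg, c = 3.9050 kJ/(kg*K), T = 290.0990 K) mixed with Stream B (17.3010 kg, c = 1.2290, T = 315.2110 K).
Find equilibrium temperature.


num = 15263.1553
den = 50.7730
Tf = 300.6155 K

300.6155 K


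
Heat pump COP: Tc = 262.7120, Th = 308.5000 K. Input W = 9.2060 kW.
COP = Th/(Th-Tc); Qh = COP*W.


COP = 308.5000 / 45.7880 = 6.7376
Qh = 6.7376 * 9.2060 = 62.0261 kW

COP = 6.7376, Qh = 62.0261 kW


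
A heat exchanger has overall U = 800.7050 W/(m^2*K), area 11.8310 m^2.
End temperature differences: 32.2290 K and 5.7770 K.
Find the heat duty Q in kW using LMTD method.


LMTD = 15.3882 K
Q = 800.7050 * 11.8310 * 15.3882 = 145774.3594 W = 145.7744 kW

145.7744 kW


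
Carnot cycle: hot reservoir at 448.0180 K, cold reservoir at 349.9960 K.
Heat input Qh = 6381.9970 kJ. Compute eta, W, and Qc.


eta = 1 - 349.9960/448.0180 = 0.2188
W = 0.2188 * 6381.9970 = 1396.3191 kJ
Qc = 6381.9970 - 1396.3191 = 4985.6779 kJ

eta = 21.8790%, W = 1396.3191 kJ, Qc = 4985.6779 kJ


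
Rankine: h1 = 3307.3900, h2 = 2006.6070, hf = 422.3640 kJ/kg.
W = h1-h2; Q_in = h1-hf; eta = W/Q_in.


W = 1300.7830 kJ/kg
Q_in = 2885.0260 kJ/kg
eta = 0.4509 = 45.0874%

eta = 45.0874%


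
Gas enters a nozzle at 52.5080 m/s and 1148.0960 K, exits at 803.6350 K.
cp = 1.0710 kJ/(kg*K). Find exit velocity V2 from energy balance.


dT = 344.4610 K
2*cp*1000*dT = 737835.4620
V1^2 = 2757.0901
V2 = sqrt(740592.5521) = 860.5769 m/s

860.5769 m/s


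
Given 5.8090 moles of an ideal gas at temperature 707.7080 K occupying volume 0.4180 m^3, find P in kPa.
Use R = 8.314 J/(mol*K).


P = nRT/V = 5.8090 * 8.314 * 707.7080 / 0.4180
= 34179.4840 / 0.4180 = 81769.1004 Pa = 81.7691 kPa

81.7691 kPa


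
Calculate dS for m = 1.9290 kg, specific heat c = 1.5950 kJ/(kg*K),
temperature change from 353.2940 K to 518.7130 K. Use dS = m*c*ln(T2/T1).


T2/T1 = 1.4682
ln(T2/T1) = 0.3841
dS = 1.9290 * 1.5950 * 0.3841 = 1.1816 kJ/K

1.1816 kJ/K


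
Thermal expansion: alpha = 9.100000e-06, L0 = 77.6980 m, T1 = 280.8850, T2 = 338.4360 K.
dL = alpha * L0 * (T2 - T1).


dT = 57.5510 K
dL = 9.100000e-06 * 77.6980 * 57.5510 = 0.040692 m
L_final = 77.738692 m

dL = 0.040692 m


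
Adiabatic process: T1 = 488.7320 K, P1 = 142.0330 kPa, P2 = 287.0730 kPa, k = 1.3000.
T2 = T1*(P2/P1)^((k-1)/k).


(k-1)/k = 0.2308
(P2/P1)^exp = 1.1763
T2 = 488.7320 * 1.1763 = 574.9030 K

574.9030 K


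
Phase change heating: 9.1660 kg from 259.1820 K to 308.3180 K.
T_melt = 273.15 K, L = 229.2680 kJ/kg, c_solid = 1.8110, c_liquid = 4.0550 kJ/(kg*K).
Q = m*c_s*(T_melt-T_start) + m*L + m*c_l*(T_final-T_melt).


Q1 (sensible, solid) = 9.1660 * 1.8110 * 13.9680 = 231.8636 kJ
Q2 (latent) = 9.1660 * 229.2680 = 2101.4705 kJ
Q3 (sensible, liquid) = 9.1660 * 4.0550 * 35.1680 = 1307.1288 kJ
Q_total = 3640.4629 kJ

3640.4629 kJ


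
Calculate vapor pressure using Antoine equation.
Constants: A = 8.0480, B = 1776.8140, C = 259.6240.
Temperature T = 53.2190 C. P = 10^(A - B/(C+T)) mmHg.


C+T = 312.8430
B/(C+T) = 5.6796
log10(P) = 8.0480 - 5.6796 = 2.3684
P = 10^2.3684 = 233.5765 mmHg

233.5765 mmHg


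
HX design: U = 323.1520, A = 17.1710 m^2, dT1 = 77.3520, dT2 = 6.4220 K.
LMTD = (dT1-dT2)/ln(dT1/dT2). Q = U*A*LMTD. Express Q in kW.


LMTD = 28.5015 K
Q = 323.1520 * 17.1710 * 28.5015 = 158150.6098 W = 158.1506 kW

158.1506 kW


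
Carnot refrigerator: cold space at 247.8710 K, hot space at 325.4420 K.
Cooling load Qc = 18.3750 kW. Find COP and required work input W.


COP = 247.8710 / 77.5710 = 3.1954
W = 18.3750 / 3.1954 = 5.7504 kW

COP = 3.1954, W = 5.7504 kW


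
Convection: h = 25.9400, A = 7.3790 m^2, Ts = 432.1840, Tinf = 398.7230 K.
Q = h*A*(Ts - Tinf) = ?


dT = 33.4610 K
Q = 25.9400 * 7.3790 * 33.4610 = 6404.8122 W

6404.8122 W


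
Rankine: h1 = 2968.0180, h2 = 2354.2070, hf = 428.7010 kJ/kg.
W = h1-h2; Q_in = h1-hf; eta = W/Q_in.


W = 613.8110 kJ/kg
Q_in = 2539.3170 kJ/kg
eta = 0.2417 = 24.1723%

eta = 24.1723%


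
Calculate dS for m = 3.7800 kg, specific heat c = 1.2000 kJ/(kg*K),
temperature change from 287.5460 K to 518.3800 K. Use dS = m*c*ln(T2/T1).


T2/T1 = 1.8028
ln(T2/T1) = 0.5893
dS = 3.7800 * 1.2000 * 0.5893 = 2.6732 kJ/K

2.6732 kJ/K


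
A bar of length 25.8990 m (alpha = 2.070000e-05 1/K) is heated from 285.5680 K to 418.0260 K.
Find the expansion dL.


dT = 132.4580 K
dL = 2.070000e-05 * 25.8990 * 132.4580 = 0.071012 m
L_final = 25.970012 m

dL = 0.071012 m


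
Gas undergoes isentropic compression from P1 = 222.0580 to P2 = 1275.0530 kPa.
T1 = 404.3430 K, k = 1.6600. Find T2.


(k-1)/k = 0.3976
(P2/P1)^exp = 2.0035
T2 = 404.3430 * 2.0035 = 810.1130 K

810.1130 K


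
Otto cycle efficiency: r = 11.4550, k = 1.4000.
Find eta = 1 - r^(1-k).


r^(k-1) = 2.6521
eta = 1 - 1/2.6521 = 0.6229 = 62.2947%

62.2947%


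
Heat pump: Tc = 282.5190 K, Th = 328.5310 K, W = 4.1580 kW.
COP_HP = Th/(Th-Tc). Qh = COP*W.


COP = 328.5310 / 46.0120 = 7.1401
Qh = 7.1401 * 4.1580 = 29.6886 kW

COP = 7.1401, Qh = 29.6886 kW


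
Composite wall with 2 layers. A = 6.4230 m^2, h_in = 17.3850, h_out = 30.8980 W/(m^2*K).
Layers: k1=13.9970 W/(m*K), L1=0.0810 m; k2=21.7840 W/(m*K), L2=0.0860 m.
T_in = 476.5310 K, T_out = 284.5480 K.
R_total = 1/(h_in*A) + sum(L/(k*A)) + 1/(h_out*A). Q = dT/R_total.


R_conv_in = 1/(17.3850*6.4230) = 0.0090
R_1 = 0.0810/(13.9970*6.4230) = 0.0009
R_2 = 0.0860/(21.7840*6.4230) = 0.0006
R_conv_out = 1/(30.8980*6.4230) = 0.0050
R_total = 0.0155 K/W
Q = 191.9830 / 0.0155 = 12378.0786 W

R_total = 0.0155 K/W, Q = 12378.0786 W


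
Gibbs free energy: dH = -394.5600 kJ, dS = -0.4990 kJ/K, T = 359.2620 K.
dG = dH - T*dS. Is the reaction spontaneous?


T*dS = 359.2620 * -0.4990 = -179.2717 kJ
dG = -394.5600 + 179.2717 = -215.2883 kJ (spontaneous)

dG = -215.2883 kJ, spontaneous


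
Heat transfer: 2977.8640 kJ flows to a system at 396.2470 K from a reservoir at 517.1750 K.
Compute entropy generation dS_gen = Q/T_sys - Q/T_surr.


dS_sys = 2977.8640/396.2470 = 7.5152 kJ/K
dS_surr = -2977.8640/517.1750 = -5.7579 kJ/K
dS_gen = 7.5152 - 5.7579 = 1.7572 kJ/K (irreversible)

dS_gen = 1.7572 kJ/K, irreversible


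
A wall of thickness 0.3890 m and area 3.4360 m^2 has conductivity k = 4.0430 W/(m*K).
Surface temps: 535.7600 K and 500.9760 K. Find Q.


dT = 34.7840 K
Q = 4.0430 * 3.4360 * 34.7840 / 0.3890 = 1242.1865 W

1242.1865 W


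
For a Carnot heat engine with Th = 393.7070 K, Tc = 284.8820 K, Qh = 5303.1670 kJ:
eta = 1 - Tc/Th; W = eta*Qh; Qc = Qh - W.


eta = 1 - 284.8820/393.7070 = 0.2764
W = 0.2764 * 5303.1670 = 1465.8544 kJ
Qc = 5303.1670 - 1465.8544 = 3837.3126 kJ

eta = 27.6411%, W = 1465.8544 kJ, Qc = 3837.3126 kJ


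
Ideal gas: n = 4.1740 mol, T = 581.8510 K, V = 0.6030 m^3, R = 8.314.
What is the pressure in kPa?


P = nRT/V = 4.1740 * 8.314 * 581.8510 / 0.6030
= 20191.7635 / 0.6030 = 33485.5115 Pa = 33.4855 kPa

33.4855 kPa


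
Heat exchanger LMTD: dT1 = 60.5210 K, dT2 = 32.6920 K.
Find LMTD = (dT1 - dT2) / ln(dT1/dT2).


dT1/dT2 = 1.8512
ln(dT1/dT2) = 0.6159
LMTD = 27.8290 / 0.6159 = 45.1872 K

45.1872 K


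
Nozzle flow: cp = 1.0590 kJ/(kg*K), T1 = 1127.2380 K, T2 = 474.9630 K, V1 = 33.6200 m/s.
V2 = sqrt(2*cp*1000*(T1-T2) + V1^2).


dT = 652.2750 K
2*cp*1000*dT = 1381518.4500
V1^2 = 1130.3044
V2 = sqrt(1382648.7544) = 1175.8609 m/s

1175.8609 m/s


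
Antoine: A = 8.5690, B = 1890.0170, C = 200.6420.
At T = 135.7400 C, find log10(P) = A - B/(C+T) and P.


C+T = 336.3820
B/(C+T) = 5.6187
log10(P) = 8.5690 - 5.6187 = 2.9503
P = 10^2.9503 = 891.9434 mmHg

891.9434 mmHg


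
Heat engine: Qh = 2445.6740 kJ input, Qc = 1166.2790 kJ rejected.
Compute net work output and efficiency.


W = 2445.6740 - 1166.2790 = 1279.3950 kJ
eta = 1279.3950 / 2445.6740 = 0.5231 = 52.3126%

W = 1279.3950 kJ, eta = 52.3126%


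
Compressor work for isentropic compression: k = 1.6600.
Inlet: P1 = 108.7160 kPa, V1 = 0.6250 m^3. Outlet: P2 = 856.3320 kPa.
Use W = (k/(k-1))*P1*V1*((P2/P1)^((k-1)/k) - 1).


(k-1)/k = 0.3976
(P2/P1)^exp = 2.2718
W = 2.5152 * 108.7160 * 0.6250 * (2.2718 - 1) = 217.3569 kJ

217.3569 kJ


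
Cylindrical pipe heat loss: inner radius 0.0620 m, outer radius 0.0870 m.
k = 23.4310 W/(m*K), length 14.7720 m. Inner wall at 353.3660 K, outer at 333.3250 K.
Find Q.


dT = 20.0410 K
ln(ro/ri) = 0.3388
Q = 2*pi*23.4310*14.7720*20.0410 / 0.3388 = 128652.9204 W

128652.9204 W


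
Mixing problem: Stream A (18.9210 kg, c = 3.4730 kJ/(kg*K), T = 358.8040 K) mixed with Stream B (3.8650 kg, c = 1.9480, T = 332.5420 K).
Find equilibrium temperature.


num = 26081.6709
den = 73.2417
Tf = 356.1043 K

356.1043 K


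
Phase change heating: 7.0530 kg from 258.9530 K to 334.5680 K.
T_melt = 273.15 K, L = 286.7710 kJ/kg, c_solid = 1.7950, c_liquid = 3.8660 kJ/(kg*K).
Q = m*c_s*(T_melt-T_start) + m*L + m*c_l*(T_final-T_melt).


Q1 (sensible, solid) = 7.0530 * 1.7950 * 14.1970 = 179.7359 kJ
Q2 (latent) = 7.0530 * 286.7710 = 2022.5959 kJ
Q3 (sensible, liquid) = 7.0530 * 3.8660 * 61.4180 = 1674.6783 kJ
Q_total = 3877.0101 kJ

3877.0101 kJ


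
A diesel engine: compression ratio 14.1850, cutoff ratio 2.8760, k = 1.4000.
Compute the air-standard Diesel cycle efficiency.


r^(k-1) = 2.8889
rc^k = 4.3884
eta = 0.5534 = 55.3419%

55.3419%


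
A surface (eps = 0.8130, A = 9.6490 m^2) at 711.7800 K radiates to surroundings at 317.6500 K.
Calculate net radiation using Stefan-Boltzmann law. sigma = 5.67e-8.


T^4 = 2.5667e+11
Tsurr^4 = 1.0181e+10
Q = 0.8130 * 5.67e-8 * 9.6490 * 2.4649e+11 = 109638.1227 W

109638.1227 W


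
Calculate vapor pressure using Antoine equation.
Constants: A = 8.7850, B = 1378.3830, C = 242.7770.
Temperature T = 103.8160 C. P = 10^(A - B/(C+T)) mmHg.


C+T = 346.5930
B/(C+T) = 3.9769
log10(P) = 8.7850 - 3.9769 = 4.8081
P = 10^4.8081 = 64276.1848 mmHg

64276.1848 mmHg


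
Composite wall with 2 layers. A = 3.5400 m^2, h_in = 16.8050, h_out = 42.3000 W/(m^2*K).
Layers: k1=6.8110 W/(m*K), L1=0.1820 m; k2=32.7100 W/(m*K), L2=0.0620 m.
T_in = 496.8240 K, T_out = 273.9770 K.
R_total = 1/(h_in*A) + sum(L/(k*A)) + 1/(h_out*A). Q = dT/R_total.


R_conv_in = 1/(16.8050*3.5400) = 0.0168
R_1 = 0.1820/(6.8110*3.5400) = 0.0075
R_2 = 0.0620/(32.7100*3.5400) = 0.0005
R_conv_out = 1/(42.3000*3.5400) = 0.0067
R_total = 0.0316 K/W
Q = 222.8470 / 0.0316 = 7058.4499 W

R_total = 0.0316 K/W, Q = 7058.4499 W


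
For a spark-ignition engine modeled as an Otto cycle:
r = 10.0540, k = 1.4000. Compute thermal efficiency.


r^(k-1) = 2.5173
eta = 1 - 1/2.5173 = 0.6027 = 60.2750%

60.2750%


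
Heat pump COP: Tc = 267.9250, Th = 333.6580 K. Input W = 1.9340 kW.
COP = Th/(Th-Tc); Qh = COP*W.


COP = 333.6580 / 65.7330 = 5.0760
Qh = 5.0760 * 1.9340 = 9.8169 kW

COP = 5.0760, Qh = 9.8169 kW


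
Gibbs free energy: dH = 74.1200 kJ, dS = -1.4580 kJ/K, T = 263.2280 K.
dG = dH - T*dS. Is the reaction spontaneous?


T*dS = 263.2280 * -1.4580 = -383.7864 kJ
dG = 74.1200 + 383.7864 = 457.9064 kJ (non-spontaneous)

dG = 457.9064 kJ, non-spontaneous


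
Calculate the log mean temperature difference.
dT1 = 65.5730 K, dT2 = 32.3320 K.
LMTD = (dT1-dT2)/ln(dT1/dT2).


dT1/dT2 = 2.0281
ln(dT1/dT2) = 0.7071
LMTD = 33.2410 / 0.7071 = 47.0099 K

47.0099 K


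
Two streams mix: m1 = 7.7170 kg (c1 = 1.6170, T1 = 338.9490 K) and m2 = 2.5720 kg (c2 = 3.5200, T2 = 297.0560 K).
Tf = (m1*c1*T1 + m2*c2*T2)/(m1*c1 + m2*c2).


num = 6918.9161
den = 21.5318
Tf = 321.3343 K

321.3343 K


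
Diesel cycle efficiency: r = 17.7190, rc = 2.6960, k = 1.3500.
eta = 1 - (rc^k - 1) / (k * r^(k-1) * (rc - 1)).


r^(k-1) = 2.7350
rc^k = 3.8148
eta = 0.5505 = 55.0495%

55.0495%


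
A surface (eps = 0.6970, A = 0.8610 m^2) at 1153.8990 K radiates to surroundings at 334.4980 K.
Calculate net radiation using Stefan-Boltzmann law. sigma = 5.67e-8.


T^4 = 1.7728e+12
Tsurr^4 = 1.2519e+10
Q = 0.6970 * 5.67e-8 * 0.8610 * 1.7603e+12 = 59898.0225 W

59898.0225 W


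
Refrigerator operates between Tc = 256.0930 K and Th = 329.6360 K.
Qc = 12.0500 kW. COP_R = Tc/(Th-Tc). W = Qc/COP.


COP = 256.0930 / 73.5430 = 3.4822
W = 12.0500 / 3.4822 = 3.4604 kW

COP = 3.4822, W = 3.4604 kW


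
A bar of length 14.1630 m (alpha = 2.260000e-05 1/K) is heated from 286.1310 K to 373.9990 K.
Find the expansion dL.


dT = 87.8680 K
dL = 2.260000e-05 * 14.1630 * 87.8680 = 0.028125 m
L_final = 14.191125 m

dL = 0.028125 m


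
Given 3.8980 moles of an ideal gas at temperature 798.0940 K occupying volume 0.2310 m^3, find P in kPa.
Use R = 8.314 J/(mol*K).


P = nRT/V = 3.8980 * 8.314 * 798.0940 / 0.2310
= 25864.6080 / 0.2310 = 111968.0000 Pa = 111.9680 kPa

111.9680 kPa


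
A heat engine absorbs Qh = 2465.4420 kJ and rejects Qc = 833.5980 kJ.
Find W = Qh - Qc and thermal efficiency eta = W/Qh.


W = 2465.4420 - 833.5980 = 1631.8440 kJ
eta = 1631.8440 / 2465.4420 = 0.6619 = 66.1887%

W = 1631.8440 kJ, eta = 66.1887%


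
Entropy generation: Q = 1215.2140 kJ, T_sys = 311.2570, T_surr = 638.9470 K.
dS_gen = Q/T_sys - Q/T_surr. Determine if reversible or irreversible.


dS_sys = 1215.2140/311.2570 = 3.9042 kJ/K
dS_surr = -1215.2140/638.9470 = -1.9019 kJ/K
dS_gen = 3.9042 - 1.9019 = 2.0023 kJ/K (irreversible)

dS_gen = 2.0023 kJ/K, irreversible


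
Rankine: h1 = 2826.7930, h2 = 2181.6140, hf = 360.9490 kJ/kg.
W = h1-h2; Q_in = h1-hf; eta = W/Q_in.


W = 645.1790 kJ/kg
Q_in = 2465.8440 kJ/kg
eta = 0.2616 = 26.1646%

eta = 26.1646%


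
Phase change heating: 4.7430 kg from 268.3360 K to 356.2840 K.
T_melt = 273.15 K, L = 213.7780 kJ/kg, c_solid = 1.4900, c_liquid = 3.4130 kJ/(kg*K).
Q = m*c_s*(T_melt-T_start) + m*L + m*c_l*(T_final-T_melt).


Q1 (sensible, solid) = 4.7430 * 1.4900 * 4.8140 = 34.0209 kJ
Q2 (latent) = 4.7430 * 213.7780 = 1013.9491 kJ
Q3 (sensible, liquid) = 4.7430 * 3.4130 * 83.1340 = 1345.7615 kJ
Q_total = 2393.7314 kJ

2393.7314 kJ


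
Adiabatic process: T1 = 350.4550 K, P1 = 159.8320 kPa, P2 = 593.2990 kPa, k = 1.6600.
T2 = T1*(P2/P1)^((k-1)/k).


(k-1)/k = 0.3976
(P2/P1)^exp = 1.6845
T2 = 350.4550 * 1.6845 = 590.3420 K

590.3420 K


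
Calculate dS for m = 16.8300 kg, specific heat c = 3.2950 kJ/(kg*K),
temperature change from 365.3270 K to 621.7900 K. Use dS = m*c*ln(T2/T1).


T2/T1 = 1.7020
ln(T2/T1) = 0.5318
dS = 16.8300 * 3.2950 * 0.5318 = 29.4914 kJ/K

29.4914 kJ/K


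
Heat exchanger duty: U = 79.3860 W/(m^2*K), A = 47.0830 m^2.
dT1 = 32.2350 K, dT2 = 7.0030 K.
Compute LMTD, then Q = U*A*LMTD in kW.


LMTD = 16.5270 K
Q = 79.3860 * 47.0830 * 16.5270 = 61773.4676 W = 61.7735 kW

61.7735 kW


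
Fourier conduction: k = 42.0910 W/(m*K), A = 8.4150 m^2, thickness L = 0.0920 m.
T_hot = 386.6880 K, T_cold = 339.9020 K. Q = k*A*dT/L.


dT = 46.7860 K
Q = 42.0910 * 8.4150 * 46.7860 / 0.0920 = 180123.9463 W

180123.9463 W


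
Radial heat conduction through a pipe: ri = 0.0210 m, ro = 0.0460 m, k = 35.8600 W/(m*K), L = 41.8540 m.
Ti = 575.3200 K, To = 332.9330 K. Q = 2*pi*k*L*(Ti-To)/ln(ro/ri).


dT = 242.3870 K
ln(ro/ri) = 0.7841
Q = 2*pi*35.8600*41.8540*242.3870 / 0.7841 = 2915106.9476 W

2915106.9476 W


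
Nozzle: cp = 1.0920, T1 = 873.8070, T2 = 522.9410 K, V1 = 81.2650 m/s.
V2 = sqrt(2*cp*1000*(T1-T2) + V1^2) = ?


dT = 350.8660 K
2*cp*1000*dT = 766291.3440
V1^2 = 6604.0002
V2 = sqrt(772895.3442) = 879.1447 m/s

879.1447 m/s


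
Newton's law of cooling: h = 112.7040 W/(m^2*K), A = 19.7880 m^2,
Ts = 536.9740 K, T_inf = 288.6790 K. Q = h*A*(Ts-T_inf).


dT = 248.2950 K
Q = 112.7040 * 19.7880 * 248.2950 = 553744.2196 W

553744.2196 W


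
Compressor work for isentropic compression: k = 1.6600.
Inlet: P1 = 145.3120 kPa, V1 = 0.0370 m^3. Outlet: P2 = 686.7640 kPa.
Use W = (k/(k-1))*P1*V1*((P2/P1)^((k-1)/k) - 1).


(k-1)/k = 0.3976
(P2/P1)^exp = 1.8543
W = 2.5152 * 145.3120 * 0.0370 * (1.8543 - 1) = 11.5524 kJ

11.5524 kJ


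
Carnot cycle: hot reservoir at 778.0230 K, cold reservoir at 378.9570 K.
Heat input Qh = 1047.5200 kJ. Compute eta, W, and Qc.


eta = 1 - 378.9570/778.0230 = 0.5129
W = 0.5129 * 1047.5200 = 537.2972 kJ
Qc = 1047.5200 - 537.2972 = 510.2228 kJ

eta = 51.2923%, W = 537.2972 kJ, Qc = 510.2228 kJ


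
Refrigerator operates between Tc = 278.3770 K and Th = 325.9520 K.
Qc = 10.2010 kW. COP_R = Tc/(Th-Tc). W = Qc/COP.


COP = 278.3770 / 47.5750 = 5.8513
W = 10.2010 / 5.8513 = 1.7434 kW

COP = 5.8513, W = 1.7434 kW


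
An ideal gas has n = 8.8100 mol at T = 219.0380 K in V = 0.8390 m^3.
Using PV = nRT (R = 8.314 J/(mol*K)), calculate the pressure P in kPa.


P = nRT/V = 8.8100 * 8.314 * 219.0380 / 0.8390
= 16043.7318 / 0.8390 = 19122.4456 Pa = 19.1224 kPa

19.1224 kPa


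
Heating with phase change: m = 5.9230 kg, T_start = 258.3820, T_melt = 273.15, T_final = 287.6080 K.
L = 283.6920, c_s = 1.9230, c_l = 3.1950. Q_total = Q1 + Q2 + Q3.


Q1 (sensible, solid) = 5.9230 * 1.9230 * 14.7680 = 168.2065 kJ
Q2 (latent) = 5.9230 * 283.6920 = 1680.3077 kJ
Q3 (sensible, liquid) = 5.9230 * 3.1950 * 14.4580 = 273.6030 kJ
Q_total = 2122.1172 kJ

2122.1172 kJ


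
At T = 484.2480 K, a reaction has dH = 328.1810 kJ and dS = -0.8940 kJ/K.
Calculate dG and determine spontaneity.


T*dS = 484.2480 * -0.8940 = -432.9177 kJ
dG = 328.1810 + 432.9177 = 761.0987 kJ (non-spontaneous)

dG = 761.0987 kJ, non-spontaneous


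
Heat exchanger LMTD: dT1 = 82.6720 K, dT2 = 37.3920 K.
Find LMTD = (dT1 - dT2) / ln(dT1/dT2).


dT1/dT2 = 2.2110
ln(dT1/dT2) = 0.7934
LMTD = 45.2800 / 0.7934 = 57.0691 K

57.0691 K


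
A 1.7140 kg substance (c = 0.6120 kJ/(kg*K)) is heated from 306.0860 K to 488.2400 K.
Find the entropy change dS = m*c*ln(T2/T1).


T2/T1 = 1.5951
ln(T2/T1) = 0.4669
dS = 1.7140 * 0.6120 * 0.4669 = 0.4898 kJ/K

0.4898 kJ/K


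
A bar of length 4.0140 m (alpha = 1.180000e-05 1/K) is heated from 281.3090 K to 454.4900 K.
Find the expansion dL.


dT = 173.1810 K
dL = 1.180000e-05 * 4.0140 * 173.1810 = 0.008203 m
L_final = 4.022203 m

dL = 0.008203 m


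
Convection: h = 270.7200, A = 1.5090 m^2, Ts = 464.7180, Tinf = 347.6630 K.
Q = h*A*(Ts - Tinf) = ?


dT = 117.0550 K
Q = 270.7200 * 1.5090 * 117.0550 = 47818.8966 W

47818.8966 W


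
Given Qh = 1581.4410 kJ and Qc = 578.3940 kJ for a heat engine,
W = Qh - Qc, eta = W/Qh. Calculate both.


W = 1581.4410 - 578.3940 = 1003.0470 kJ
eta = 1003.0470 / 1581.4410 = 0.6343 = 63.4261%

W = 1003.0470 kJ, eta = 63.4261%


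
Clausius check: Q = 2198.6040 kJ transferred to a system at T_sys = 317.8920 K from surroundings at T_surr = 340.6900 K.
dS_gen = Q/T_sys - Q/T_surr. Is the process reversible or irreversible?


dS_sys = 2198.6040/317.8920 = 6.9162 kJ/K
dS_surr = -2198.6040/340.6900 = -6.4534 kJ/K
dS_gen = 6.9162 - 6.4534 = 0.4628 kJ/K (irreversible)

dS_gen = 0.4628 kJ/K, irreversible


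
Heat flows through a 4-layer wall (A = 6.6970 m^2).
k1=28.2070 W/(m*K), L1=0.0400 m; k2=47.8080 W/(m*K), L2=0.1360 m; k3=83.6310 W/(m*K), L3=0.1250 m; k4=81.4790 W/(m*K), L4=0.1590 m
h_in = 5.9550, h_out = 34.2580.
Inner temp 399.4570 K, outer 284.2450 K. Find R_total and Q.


R_conv_in = 1/(5.9550*6.6970) = 0.0251
R_1 = 0.0400/(28.2070*6.6970) = 0.0002
R_2 = 0.1360/(47.8080*6.6970) = 0.0004
R_3 = 0.1250/(83.6310*6.6970) = 0.0002
R_4 = 0.1590/(81.4790*6.6970) = 0.0003
R_conv_out = 1/(34.2580*6.6970) = 0.0044
R_total = 0.0306 K/W
Q = 115.2120 / 0.0306 = 3766.9903 W

R_total = 0.0306 K/W, Q = 3766.9903 W


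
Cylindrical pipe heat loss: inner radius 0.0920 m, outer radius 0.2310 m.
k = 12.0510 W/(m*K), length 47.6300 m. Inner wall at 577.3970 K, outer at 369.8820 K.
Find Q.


dT = 207.5150 K
ln(ro/ri) = 0.9206
Q = 2*pi*12.0510*47.6300*207.5150 / 0.9206 = 812920.9517 W

812920.9517 W


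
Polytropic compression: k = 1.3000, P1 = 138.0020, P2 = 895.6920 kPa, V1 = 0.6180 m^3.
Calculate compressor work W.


(k-1)/k = 0.2308
(P2/P1)^exp = 1.5397
W = 4.3333 * 138.0020 * 0.6180 * (1.5397 - 1) = 199.4718 kJ

199.4718 kJ


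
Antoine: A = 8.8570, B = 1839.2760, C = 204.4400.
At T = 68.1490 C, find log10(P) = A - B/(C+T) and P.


C+T = 272.5890
B/(C+T) = 6.7474
log10(P) = 8.8570 - 6.7474 = 2.1096
P = 10^2.1096 = 128.6966 mmHg

128.6966 mmHg


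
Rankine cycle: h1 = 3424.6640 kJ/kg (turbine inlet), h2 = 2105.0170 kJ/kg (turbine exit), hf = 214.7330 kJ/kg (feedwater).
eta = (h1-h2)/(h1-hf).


W = 1319.6470 kJ/kg
Q_in = 3209.9310 kJ/kg
eta = 0.4111 = 41.1114%

eta = 41.1114%


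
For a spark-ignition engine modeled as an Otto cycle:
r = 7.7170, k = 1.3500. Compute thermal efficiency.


r^(k-1) = 2.0446
eta = 1 - 1/2.0446 = 0.5109 = 51.0905%

51.0905%


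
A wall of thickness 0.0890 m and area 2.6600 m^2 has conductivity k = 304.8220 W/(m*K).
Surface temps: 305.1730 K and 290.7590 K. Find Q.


dT = 14.4140 K
Q = 304.8220 * 2.6600 * 14.4140 / 0.0890 = 131317.4546 W

131317.4546 W


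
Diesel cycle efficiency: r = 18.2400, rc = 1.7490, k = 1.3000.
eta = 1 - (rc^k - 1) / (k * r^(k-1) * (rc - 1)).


r^(k-1) = 2.3895
rc^k = 2.0684
eta = 0.5408 = 54.0817%

54.0817%


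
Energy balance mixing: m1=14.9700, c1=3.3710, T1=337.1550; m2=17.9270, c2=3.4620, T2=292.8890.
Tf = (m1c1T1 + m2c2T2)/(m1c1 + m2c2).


num = 35191.7963
den = 112.5271
Tf = 312.7405 K

312.7405 K


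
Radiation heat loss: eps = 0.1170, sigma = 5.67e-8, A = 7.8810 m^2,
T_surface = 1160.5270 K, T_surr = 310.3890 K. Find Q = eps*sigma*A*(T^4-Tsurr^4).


T^4 = 1.8139e+12
Tsurr^4 = 9.2817e+09
Q = 0.1170 * 5.67e-8 * 7.8810 * 1.8047e+12 = 94350.3055 W

94350.3055 W


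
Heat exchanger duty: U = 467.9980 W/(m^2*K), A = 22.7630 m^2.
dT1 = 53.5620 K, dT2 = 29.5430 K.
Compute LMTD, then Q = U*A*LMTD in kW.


LMTD = 40.3685 K
Q = 467.9980 * 22.7630 * 40.3685 = 430047.6094 W = 430.0476 kW

430.0476 kW


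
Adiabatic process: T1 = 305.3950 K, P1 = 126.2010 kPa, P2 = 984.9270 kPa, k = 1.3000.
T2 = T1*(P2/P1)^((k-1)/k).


(k-1)/k = 0.2308
(P2/P1)^exp = 1.6067
T2 = 305.3950 * 1.6067 = 490.6670 K

490.6670 K


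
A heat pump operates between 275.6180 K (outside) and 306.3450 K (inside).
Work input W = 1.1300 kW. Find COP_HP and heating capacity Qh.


COP = 306.3450 / 30.7270 = 9.9699
Qh = 9.9699 * 1.1300 = 11.2660 kW

COP = 9.9699, Qh = 11.2660 kW


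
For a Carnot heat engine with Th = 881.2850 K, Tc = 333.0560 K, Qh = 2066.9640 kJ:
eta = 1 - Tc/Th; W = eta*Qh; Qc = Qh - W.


eta = 1 - 333.0560/881.2850 = 0.6221
W = 0.6221 * 2066.9640 = 1285.8152 kJ
Qc = 2066.9640 - 1285.8152 = 781.1488 kJ

eta = 62.2079%, W = 1285.8152 kJ, Qc = 781.1488 kJ


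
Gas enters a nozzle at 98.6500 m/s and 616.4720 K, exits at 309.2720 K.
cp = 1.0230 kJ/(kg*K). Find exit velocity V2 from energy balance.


dT = 307.2000 K
2*cp*1000*dT = 628531.2000
V1^2 = 9731.8225
V2 = sqrt(638263.0225) = 798.9137 m/s

798.9137 m/s


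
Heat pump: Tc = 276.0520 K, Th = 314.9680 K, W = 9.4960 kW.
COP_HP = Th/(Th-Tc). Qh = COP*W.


COP = 314.9680 / 38.9160 = 8.0935
Qh = 8.0935 * 9.4960 = 76.8562 kW

COP = 8.0935, Qh = 76.8562 kW


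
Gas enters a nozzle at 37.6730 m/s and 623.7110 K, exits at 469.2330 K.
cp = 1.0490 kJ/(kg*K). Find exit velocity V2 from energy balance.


dT = 154.4780 K
2*cp*1000*dT = 324094.8440
V1^2 = 1419.2549
V2 = sqrt(325514.0989) = 570.5384 m/s

570.5384 m/s


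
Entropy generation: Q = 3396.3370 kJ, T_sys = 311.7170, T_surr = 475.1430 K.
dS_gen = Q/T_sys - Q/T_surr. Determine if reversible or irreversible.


dS_sys = 3396.3370/311.7170 = 10.8956 kJ/K
dS_surr = -3396.3370/475.1430 = -7.1480 kJ/K
dS_gen = 10.8956 - 7.1480 = 3.7475 kJ/K (irreversible)

dS_gen = 3.7475 kJ/K, irreversible


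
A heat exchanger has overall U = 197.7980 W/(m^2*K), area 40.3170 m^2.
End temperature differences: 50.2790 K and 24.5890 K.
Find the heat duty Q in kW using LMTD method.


LMTD = 35.9156 K
Q = 197.7980 * 40.3170 * 35.9156 = 286413.2357 W = 286.4132 kW

286.4132 kW


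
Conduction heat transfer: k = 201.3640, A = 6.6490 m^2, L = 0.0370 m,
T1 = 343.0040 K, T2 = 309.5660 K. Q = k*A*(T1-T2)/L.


dT = 33.4380 K
Q = 201.3640 * 6.6490 * 33.4380 / 0.0370 = 1209975.9328 W

1209975.9328 W


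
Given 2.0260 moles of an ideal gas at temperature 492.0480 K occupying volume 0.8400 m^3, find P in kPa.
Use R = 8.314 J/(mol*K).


P = nRT/V = 2.0260 * 8.314 * 492.0480 / 0.8400
= 8288.1372 / 0.8400 = 9866.8300 Pa = 9.8668 kPa

9.8668 kPa


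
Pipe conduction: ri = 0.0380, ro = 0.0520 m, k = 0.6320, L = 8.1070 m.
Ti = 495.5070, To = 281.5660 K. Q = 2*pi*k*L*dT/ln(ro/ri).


dT = 213.9410 K
ln(ro/ri) = 0.3137
Q = 2*pi*0.6320*8.1070*213.9410 / 0.3137 = 21958.1316 W

21958.1316 W


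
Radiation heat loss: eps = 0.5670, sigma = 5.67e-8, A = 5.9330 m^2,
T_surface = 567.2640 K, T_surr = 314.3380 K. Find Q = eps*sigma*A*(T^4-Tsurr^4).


T^4 = 1.0355e+11
Tsurr^4 = 9.7631e+09
Q = 0.5670 * 5.67e-8 * 5.9330 * 9.3785e+10 = 17888.4412 W

17888.4412 W


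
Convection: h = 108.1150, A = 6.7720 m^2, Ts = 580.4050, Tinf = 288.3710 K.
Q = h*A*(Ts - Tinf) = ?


dT = 292.0340 K
Q = 108.1150 * 6.7720 * 292.0340 = 213814.0890 W

213814.0890 W


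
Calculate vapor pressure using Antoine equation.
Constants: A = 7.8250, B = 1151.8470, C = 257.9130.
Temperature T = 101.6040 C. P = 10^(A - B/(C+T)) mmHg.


C+T = 359.5170
B/(C+T) = 3.2039
log10(P) = 7.8250 - 3.2039 = 4.6211
P = 10^4.6211 = 41795.2060 mmHg

41795.2060 mmHg


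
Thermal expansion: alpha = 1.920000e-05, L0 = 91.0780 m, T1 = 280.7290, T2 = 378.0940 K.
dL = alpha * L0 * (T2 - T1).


dT = 97.3650 K
dL = 1.920000e-05 * 91.0780 * 97.3650 = 0.170262 m
L_final = 91.248262 m

dL = 0.170262 m


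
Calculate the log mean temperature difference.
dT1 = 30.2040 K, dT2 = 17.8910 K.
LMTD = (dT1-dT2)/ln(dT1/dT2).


dT1/dT2 = 1.6882
ln(dT1/dT2) = 0.5237
LMTD = 12.3130 / 0.5237 = 23.5126 K

23.5126 K


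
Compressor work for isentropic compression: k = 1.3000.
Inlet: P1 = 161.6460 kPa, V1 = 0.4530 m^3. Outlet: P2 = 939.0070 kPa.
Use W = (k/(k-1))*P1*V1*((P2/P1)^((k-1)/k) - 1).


(k-1)/k = 0.2308
(P2/P1)^exp = 1.5008
W = 4.3333 * 161.6460 * 0.4530 * (1.5008 - 1) = 158.9191 kJ

158.9191 kJ


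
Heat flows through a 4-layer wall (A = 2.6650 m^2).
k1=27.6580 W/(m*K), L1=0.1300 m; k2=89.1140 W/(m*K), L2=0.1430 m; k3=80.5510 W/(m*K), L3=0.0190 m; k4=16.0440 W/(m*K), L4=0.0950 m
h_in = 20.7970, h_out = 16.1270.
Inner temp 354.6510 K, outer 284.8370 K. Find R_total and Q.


R_conv_in = 1/(20.7970*2.6650) = 0.0180
R_1 = 0.1300/(27.6580*2.6650) = 0.0018
R_2 = 0.1430/(89.1140*2.6650) = 0.0006
R_3 = 0.0190/(80.5510*2.6650) = 8.8509e-05
R_4 = 0.0950/(16.0440*2.6650) = 0.0022
R_conv_out = 1/(16.1270*2.6650) = 0.0233
R_total = 0.0460 K/W
Q = 69.8140 / 0.0460 = 1518.1450 W

R_total = 0.0460 K/W, Q = 1518.1450 W


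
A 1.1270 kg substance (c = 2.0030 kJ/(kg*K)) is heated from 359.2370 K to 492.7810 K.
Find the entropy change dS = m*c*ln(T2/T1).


T2/T1 = 1.3717
ln(T2/T1) = 0.3161
dS = 1.1270 * 2.0030 * 0.3161 = 0.7135 kJ/K

0.7135 kJ/K


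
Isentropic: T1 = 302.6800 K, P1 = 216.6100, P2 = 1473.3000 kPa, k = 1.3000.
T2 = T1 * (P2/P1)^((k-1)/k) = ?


(k-1)/k = 0.2308
(P2/P1)^exp = 1.5565
T2 = 302.6800 * 1.5565 = 471.1130 K

471.1130 K


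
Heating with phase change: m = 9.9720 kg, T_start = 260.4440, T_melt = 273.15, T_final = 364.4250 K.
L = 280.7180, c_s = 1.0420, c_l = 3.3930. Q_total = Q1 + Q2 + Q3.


Q1 (sensible, solid) = 9.9720 * 1.0420 * 12.7060 = 132.0258 kJ
Q2 (latent) = 9.9720 * 280.7180 = 2799.3199 kJ
Q3 (sensible, liquid) = 9.9720 * 3.3930 * 91.2750 = 3088.2893 kJ
Q_total = 6019.6350 kJ

6019.6350 kJ


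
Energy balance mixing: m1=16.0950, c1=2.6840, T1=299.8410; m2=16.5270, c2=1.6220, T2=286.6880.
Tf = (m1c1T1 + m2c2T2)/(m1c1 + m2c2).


num = 20638.0115
den = 70.0058
Tf = 294.8044 K

294.8044 K


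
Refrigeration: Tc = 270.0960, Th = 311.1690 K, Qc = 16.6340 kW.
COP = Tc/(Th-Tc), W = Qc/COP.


COP = 270.0960 / 41.0730 = 6.5760
W = 16.6340 / 6.5760 = 2.5295 kW

COP = 6.5760, W = 2.5295 kW


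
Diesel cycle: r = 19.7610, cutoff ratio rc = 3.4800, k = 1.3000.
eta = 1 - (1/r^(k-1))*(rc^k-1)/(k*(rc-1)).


r^(k-1) = 2.4476
rc^k = 5.0589
eta = 0.4856 = 48.5640%

48.5640%


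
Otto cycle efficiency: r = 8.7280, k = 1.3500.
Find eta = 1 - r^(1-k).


r^(k-1) = 2.1346
eta = 1 - 1/2.1346 = 0.5315 = 53.1532%

53.1532%


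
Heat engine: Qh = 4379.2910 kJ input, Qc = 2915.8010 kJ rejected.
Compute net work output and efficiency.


W = 4379.2910 - 2915.8010 = 1463.4900 kJ
eta = 1463.4900 / 4379.2910 = 0.3342 = 33.4184%

W = 1463.4900 kJ, eta = 33.4184%


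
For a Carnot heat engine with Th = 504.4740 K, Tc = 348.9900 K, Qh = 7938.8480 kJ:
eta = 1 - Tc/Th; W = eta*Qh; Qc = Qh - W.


eta = 1 - 348.9900/504.4740 = 0.3082
W = 0.3082 * 7938.8480 = 2446.8334 kJ
Qc = 7938.8480 - 2446.8334 = 5492.0146 kJ

eta = 30.8210%, W = 2446.8334 kJ, Qc = 5492.0146 kJ


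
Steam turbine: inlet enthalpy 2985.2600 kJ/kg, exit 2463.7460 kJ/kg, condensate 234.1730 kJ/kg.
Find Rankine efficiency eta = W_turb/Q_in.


W = 521.5140 kJ/kg
Q_in = 2751.0870 kJ/kg
eta = 0.1896 = 18.9567%

eta = 18.9567%


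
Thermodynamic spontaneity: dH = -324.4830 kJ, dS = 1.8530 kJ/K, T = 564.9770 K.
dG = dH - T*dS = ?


T*dS = 564.9770 * 1.8530 = 1046.9024 kJ
dG = -324.4830 - 1046.9024 = -1371.3854 kJ (spontaneous)

dG = -1371.3854 kJ, spontaneous


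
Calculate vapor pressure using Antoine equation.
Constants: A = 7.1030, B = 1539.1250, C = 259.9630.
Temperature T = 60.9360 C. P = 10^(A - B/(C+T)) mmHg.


C+T = 320.8990
B/(C+T) = 4.7963
log10(P) = 7.1030 - 4.7963 = 2.3067
P = 10^2.3067 = 202.6324 mmHg

202.6324 mmHg


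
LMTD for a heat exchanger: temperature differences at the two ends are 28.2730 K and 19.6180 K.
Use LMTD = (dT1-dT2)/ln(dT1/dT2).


dT1/dT2 = 1.4412
ln(dT1/dT2) = 0.3655
LMTD = 8.6550 / 0.3655 = 23.6825 K

23.6825 K


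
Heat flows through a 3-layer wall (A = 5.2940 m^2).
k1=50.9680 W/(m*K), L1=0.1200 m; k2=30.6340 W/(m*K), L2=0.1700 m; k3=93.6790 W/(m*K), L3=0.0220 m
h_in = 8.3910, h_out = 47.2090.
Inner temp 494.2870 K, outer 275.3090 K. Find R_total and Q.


R_conv_in = 1/(8.3910*5.2940) = 0.0225
R_1 = 0.1200/(50.9680*5.2940) = 0.0004
R_2 = 0.1700/(30.6340*5.2940) = 0.0010
R_3 = 0.0220/(93.6790*5.2940) = 4.4361e-05
R_conv_out = 1/(47.2090*5.2940) = 0.0040
R_total = 0.0280 K/W
Q = 218.9780 / 0.0280 = 7806.7201 W

R_total = 0.0280 K/W, Q = 7806.7201 W


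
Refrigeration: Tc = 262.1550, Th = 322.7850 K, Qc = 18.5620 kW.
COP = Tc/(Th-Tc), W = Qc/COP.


COP = 262.1550 / 60.6300 = 4.3238
W = 18.5620 / 4.3238 = 4.2929 kW

COP = 4.3238, W = 4.2929 kW


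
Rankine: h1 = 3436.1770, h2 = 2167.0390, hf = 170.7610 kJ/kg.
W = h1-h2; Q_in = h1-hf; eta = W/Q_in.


W = 1269.1380 kJ/kg
Q_in = 3265.4160 kJ/kg
eta = 0.3887 = 38.8660%

eta = 38.8660%


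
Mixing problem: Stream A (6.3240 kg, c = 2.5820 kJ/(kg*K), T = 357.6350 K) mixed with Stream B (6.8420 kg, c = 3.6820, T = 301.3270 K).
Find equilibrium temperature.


num = 13430.7707
den = 41.5208
Tf = 323.4708 K

323.4708 K


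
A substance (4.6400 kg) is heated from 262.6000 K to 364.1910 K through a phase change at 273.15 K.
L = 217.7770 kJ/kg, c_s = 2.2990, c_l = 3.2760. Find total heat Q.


Q1 (sensible, solid) = 4.6400 * 2.2990 * 10.5500 = 112.5406 kJ
Q2 (latent) = 4.6400 * 217.7770 = 1010.4853 kJ
Q3 (sensible, liquid) = 4.6400 * 3.2760 * 91.0410 = 1383.8815 kJ
Q_total = 2506.9074 kJ

2506.9074 kJ


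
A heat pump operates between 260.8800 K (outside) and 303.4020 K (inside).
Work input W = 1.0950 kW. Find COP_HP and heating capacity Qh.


COP = 303.4020 / 42.5220 = 7.1352
Qh = 7.1352 * 1.0950 = 7.8130 kW

COP = 7.1352, Qh = 7.8130 kW


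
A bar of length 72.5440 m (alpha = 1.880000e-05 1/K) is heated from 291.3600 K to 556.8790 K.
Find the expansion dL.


dT = 265.5190 K
dL = 1.880000e-05 * 72.5440 * 265.5190 = 0.362122 m
L_final = 72.906122 m

dL = 0.362122 m


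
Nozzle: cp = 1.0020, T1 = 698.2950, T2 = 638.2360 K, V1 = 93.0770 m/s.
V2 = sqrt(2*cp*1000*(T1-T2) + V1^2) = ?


dT = 60.0590 K
2*cp*1000*dT = 120358.2360
V1^2 = 8663.3279
V2 = sqrt(129021.5639) = 359.1957 m/s

359.1957 m/s


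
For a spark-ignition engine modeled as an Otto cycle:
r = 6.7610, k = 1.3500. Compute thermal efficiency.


r^(k-1) = 1.9521
eta = 1 - 1/1.9521 = 0.4877 = 48.7733%

48.7733%


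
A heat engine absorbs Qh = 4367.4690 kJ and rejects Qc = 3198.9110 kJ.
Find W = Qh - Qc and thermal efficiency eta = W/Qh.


W = 4367.4690 - 3198.9110 = 1168.5580 kJ
eta = 1168.5580 / 4367.4690 = 0.2676 = 26.7560%

W = 1168.5580 kJ, eta = 26.7560%


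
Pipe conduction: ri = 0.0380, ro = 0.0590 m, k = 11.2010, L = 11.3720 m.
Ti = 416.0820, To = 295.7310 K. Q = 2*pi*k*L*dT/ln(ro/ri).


dT = 120.3510 K
ln(ro/ri) = 0.4400
Q = 2*pi*11.2010*11.3720*120.3510 / 0.4400 = 218936.7314 W

218936.7314 W


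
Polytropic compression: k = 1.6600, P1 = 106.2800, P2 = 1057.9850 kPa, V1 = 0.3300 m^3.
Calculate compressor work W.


(k-1)/k = 0.3976
(P2/P1)^exp = 2.4935
W = 2.5152 * 106.2800 * 0.3300 * (2.4935 - 1) = 131.7437 kJ

131.7437 kJ


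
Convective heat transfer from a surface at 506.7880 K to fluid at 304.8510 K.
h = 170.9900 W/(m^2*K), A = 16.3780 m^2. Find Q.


dT = 201.9370 K
Q = 170.9900 * 16.3780 * 201.9370 = 565519.3626 W

565519.3626 W


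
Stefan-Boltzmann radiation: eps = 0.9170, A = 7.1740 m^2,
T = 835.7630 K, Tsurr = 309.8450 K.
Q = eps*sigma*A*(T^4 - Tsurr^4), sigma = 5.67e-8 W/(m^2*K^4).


T^4 = 4.8790e+11
Tsurr^4 = 9.2168e+09
Q = 0.9170 * 5.67e-8 * 7.1740 * 4.7869e+11 = 178551.6109 W

178551.6109 W


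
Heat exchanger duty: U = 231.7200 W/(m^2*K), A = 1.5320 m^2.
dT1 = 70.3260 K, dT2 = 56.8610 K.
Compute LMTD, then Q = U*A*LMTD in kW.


LMTD = 63.3552 K
Q = 231.7200 * 1.5320 * 63.3552 = 22490.7821 W = 22.4908 kW

22.4908 kW


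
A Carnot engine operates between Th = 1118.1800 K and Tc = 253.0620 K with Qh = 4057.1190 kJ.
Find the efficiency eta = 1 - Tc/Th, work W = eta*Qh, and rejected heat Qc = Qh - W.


eta = 1 - 253.0620/1118.1800 = 0.7737
W = 0.7737 * 4057.1190 = 3138.9281 kJ
Qc = 4057.1190 - 3138.9281 = 918.1909 kJ

eta = 77.3684%, W = 3138.9281 kJ, Qc = 918.1909 kJ


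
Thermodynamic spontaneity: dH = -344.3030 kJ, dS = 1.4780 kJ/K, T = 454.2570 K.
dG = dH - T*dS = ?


T*dS = 454.2570 * 1.4780 = 671.3918 kJ
dG = -344.3030 - 671.3918 = -1015.6948 kJ (spontaneous)

dG = -1015.6948 kJ, spontaneous


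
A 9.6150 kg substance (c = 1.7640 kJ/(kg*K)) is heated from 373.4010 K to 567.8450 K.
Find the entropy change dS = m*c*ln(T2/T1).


T2/T1 = 1.5207
ln(T2/T1) = 0.4192
dS = 9.6150 * 1.7640 * 0.4192 = 7.1099 kJ/K

7.1099 kJ/K


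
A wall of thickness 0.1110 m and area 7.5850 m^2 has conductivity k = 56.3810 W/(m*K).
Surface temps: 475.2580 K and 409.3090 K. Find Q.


dT = 65.9490 K
Q = 56.3810 * 7.5850 * 65.9490 / 0.1110 = 254081.8222 W

254081.8222 W


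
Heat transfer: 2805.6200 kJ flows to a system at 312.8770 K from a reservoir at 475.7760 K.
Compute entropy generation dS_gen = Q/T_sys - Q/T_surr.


dS_sys = 2805.6200/312.8770 = 8.9672 kJ/K
dS_surr = -2805.6200/475.7760 = -5.8969 kJ/K
dS_gen = 8.9672 - 5.8969 = 3.0702 kJ/K (irreversible)

dS_gen = 3.0702 kJ/K, irreversible


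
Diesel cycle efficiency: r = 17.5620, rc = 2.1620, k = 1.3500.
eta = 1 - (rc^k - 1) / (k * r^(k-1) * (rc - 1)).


r^(k-1) = 2.7265
rc^k = 2.8318
eta = 0.5717 = 57.1722%

57.1722%


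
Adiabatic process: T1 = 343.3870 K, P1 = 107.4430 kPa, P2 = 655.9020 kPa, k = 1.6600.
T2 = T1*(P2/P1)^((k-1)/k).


(k-1)/k = 0.3976
(P2/P1)^exp = 2.0529
T2 = 343.3870 * 2.0529 = 704.9447 K

704.9447 K


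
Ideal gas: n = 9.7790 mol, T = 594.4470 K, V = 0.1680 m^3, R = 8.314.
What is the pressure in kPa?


P = nRT/V = 9.7790 * 8.314 * 594.4470 / 0.1680
= 48330.0902 / 0.1680 = 287679.1085 Pa = 287.6791 kPa

287.6791 kPa


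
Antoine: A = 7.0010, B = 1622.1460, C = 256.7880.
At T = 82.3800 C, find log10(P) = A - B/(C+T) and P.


C+T = 339.1680
B/(C+T) = 4.7827
log10(P) = 7.0010 - 4.7827 = 2.2183
P = 10^2.2183 = 165.3022 mmHg

165.3022 mmHg


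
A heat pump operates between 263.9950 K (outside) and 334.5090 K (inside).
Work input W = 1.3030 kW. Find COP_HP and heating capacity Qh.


COP = 334.5090 / 70.5140 = 4.7439
Qh = 4.7439 * 1.3030 = 6.1813 kW

COP = 4.7439, Qh = 6.1813 kW


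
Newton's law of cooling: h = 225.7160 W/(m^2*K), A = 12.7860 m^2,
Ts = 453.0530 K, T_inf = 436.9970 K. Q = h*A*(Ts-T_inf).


dT = 16.0560 K
Q = 225.7160 * 12.7860 * 16.0560 = 46337.6927 W

46337.6927 W


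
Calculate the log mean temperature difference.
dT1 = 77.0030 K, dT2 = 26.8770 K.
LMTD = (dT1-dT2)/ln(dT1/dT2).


dT1/dT2 = 2.8650
ln(dT1/dT2) = 1.0526
LMTD = 50.1260 / 1.0526 = 47.6223 K

47.6223 K
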